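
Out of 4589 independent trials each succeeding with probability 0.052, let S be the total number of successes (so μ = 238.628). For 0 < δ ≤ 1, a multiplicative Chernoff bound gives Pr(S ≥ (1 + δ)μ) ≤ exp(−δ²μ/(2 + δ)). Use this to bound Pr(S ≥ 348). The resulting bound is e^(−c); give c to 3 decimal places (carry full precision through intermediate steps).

20.392

Write 348 = (1 + δ)μ, so δ = 348/238.628 − 1 = 0.4583368…
Then the exponent is δ²μ/(2 + δ) = (348 − μ)² / (μ·(2 + δ)) = 20.391516.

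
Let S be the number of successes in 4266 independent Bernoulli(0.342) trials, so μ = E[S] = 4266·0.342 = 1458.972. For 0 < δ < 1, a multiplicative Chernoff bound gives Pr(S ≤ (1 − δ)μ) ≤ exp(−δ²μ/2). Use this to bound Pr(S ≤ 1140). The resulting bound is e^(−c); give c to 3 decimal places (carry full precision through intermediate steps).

Write 1140 = (1 − δ)μ, so δ = 1 − 1140/1458.972 = 0.2186279…
Then the exponent is δ²μ/2 = (μ − 1140)²/(2μ) = 34.868091.

34.868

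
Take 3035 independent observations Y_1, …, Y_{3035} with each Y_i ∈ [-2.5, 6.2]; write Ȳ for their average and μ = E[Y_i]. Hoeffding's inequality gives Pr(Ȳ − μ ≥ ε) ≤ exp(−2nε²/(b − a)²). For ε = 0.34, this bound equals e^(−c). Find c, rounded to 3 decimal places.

c = 2nε²/(b − a)² = 2·3035·0.34² / 8.7² = 9.2706.

9.271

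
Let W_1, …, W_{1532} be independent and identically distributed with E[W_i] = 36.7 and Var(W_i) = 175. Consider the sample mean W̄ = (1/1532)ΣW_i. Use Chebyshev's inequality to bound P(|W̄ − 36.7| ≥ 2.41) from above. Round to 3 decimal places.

0.020

Var(W̄) = Var(W_i)/n = 175/1532 = 0.11423.
Chebyshev: P(|W̄ − 36.7| ≥ 2.41) ≤ Var(W̄)/(2.41)² = 175/(1532·2.41²) = 0.0197.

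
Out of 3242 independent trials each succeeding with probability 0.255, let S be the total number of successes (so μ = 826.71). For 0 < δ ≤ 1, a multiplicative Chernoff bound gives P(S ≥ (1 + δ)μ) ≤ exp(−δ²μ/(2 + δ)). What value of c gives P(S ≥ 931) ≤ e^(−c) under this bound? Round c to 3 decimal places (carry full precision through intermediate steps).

6.188

Write 931 = (1 + δ)μ, so δ = 931/826.71 − 1 = 0.1261506…
Then the exponent is δ²μ/(2 + δ) = (931 − μ)² / (μ·(2 + δ)) = 6.187826.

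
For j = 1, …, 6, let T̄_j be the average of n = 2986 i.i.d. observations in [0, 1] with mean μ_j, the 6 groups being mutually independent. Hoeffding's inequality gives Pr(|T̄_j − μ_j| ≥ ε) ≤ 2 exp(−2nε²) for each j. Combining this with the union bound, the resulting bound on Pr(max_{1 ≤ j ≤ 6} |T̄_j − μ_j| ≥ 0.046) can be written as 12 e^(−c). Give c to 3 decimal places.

12.637

Union bound over the 6 events: Pr(max_{1 ≤ j ≤ 6} |T̄_j − μ_j| ≥ 0.046) ≤ 6·2·exp(−2nε²) = 12 exp(−2·2986·0.046²).
So c = 2·2986·0.046² = 12.6368.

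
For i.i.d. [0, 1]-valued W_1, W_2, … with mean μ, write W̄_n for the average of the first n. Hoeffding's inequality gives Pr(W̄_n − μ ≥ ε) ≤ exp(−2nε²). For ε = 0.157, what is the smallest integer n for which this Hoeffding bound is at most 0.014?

Require exp(−2nε²) ≤ 0.014, i.e. 2nε² ≥ ln(1/0.014) = 4.268698.
So n ≥ 4.268698 / (2·0.157²) = 86.590.
The smallest integer n is 87.

87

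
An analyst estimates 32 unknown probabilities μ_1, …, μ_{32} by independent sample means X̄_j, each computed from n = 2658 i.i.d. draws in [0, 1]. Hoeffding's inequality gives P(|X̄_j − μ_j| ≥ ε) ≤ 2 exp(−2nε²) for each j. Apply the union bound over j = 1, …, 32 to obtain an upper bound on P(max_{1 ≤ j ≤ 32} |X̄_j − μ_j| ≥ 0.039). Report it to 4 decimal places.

Per-experiment Hoeffding bound: 2·exp(−2·2658·0.039²) = 2·exp(−8.08564) = 0.00061586.
Union bound over 32 events: 32·0.00061586 = 0.01971.

0.0197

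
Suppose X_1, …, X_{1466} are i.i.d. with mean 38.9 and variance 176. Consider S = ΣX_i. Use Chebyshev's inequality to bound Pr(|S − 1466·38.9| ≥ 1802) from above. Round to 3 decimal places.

Var(S) = n·Var(X_i) = 1466·176 = 258016.
Chebyshev: Pr(|S − 1466·38.9| ≥ 1802) ≤ Var(S)/1802² = 258016/3247204 = 0.0795.

0.079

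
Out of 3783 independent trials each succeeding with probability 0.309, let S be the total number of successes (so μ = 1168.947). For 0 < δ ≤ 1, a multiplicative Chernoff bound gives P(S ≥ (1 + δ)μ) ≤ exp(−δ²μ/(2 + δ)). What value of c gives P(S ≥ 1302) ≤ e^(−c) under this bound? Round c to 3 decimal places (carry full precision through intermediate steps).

Write 1302 = (1 + δ)μ, so δ = 1302/1168.947 − 1 = 0.113823…
Then the exponent is δ²μ/(2 + δ) = (1302 − μ)² / (μ·(2 + δ)) = 7.164500.

7.165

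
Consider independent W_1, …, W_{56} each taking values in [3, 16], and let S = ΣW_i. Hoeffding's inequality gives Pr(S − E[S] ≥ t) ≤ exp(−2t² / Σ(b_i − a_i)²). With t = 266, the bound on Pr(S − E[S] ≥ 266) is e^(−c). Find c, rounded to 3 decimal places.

14.953

Σ(b_i − a_i)² = 56·(13)² = 9464.
c = 2t²/9464 = 2·266²/9464 = 14.9527.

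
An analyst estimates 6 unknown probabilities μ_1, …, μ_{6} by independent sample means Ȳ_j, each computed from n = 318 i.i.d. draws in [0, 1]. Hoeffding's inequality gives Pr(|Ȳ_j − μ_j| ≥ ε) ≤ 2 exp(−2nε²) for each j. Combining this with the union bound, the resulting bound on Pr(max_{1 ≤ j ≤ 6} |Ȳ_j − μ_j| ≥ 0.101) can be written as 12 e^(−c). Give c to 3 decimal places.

Union bound over the 6 events: Pr(max_{1 ≤ j ≤ 6} |Ȳ_j − μ_j| ≥ 0.101) ≤ 6·2·exp(−2nε²) = 12 exp(−2·318·0.101²).
So c = 2·318·0.101² = 6.4878.

6.488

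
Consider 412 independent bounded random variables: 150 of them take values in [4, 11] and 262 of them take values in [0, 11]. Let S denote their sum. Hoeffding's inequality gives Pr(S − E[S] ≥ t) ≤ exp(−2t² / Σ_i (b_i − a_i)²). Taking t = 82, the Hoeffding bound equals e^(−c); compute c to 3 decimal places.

0.344

Σ(b_i − a_i)² = 150·7² + 262·11² = 39052.
c = 2t² / 39052 = 2·82² / 39052 = 0.3444.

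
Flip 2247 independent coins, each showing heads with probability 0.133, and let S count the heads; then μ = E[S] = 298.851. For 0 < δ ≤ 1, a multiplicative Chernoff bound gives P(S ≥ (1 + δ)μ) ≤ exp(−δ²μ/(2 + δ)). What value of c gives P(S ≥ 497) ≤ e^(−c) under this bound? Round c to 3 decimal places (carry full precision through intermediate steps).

Write 497 = (1 + δ)μ, so δ = 497/298.851 − 1 = 0.6630361…
Then the exponent is δ²μ/(2 + δ) = (497 − μ)² / (μ·(2 + δ)) = 49.334645.

49.335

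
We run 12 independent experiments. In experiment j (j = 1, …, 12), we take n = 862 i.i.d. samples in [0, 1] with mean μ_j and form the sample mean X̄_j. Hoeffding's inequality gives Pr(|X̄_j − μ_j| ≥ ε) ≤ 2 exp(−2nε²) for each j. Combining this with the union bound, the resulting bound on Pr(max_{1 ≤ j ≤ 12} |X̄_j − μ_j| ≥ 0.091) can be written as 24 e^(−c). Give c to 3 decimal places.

14.276

Union bound over the 12 events: Pr(max_{1 ≤ j ≤ 12} |X̄_j − μ_j| ≥ 0.091) ≤ 12·2·exp(−2nε²) = 24 exp(−2·862·0.091²).
So c = 2·862·0.091² = 14.2764.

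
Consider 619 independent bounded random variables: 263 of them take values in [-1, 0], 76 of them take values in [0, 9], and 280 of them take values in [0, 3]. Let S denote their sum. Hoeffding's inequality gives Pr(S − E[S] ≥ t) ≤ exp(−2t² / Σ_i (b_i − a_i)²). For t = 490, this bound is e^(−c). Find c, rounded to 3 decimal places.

53.720

Σ(b_i − a_i)² = 263·1² + 76·9² + 280·3² = 8939.
c = 2t² / 8939 = 2·490² / 8939 = 53.7197.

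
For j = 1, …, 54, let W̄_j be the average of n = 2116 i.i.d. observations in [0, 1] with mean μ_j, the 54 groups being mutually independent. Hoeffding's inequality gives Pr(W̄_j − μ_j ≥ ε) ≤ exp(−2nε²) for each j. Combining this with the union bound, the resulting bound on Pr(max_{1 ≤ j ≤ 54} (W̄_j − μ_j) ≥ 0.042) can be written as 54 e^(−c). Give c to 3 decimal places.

7.465

Union bound over the 54 events: Pr(max_{1 ≤ j ≤ 54} (W̄_j − μ_j) ≥ 0.042) ≤ 54·exp(−2nε²) = 54 exp(−2·2116·0.042²).
So c = 2·2116·0.042² = 7.4652.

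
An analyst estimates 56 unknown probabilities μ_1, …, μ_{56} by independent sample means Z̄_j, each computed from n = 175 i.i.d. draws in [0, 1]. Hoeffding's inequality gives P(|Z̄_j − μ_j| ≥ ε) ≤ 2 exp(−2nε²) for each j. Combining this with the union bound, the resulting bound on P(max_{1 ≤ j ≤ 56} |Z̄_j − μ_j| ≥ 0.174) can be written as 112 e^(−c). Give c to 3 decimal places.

10.597

Union bound over the 56 events: P(max_{1 ≤ j ≤ 56} |Z̄_j − μ_j| ≥ 0.174) ≤ 56·2·exp(−2nε²) = 112 exp(−2·175·0.174²).
So c = 2·175·0.174² = 10.5966.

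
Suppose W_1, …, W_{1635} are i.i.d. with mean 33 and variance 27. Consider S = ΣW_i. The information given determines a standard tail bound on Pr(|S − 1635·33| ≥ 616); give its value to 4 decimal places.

0.1163

With mean and variance of each term known, Chebyshev's inequality bounds the deviation of the sum (or sample mean).
Var(S) = n·Var(W_i) = 1635·27 = 44145.
Chebyshev: Pr(|S − 1635·33| ≥ 616) ≤ Var(S)/616² = 44145/379456 = 0.1163.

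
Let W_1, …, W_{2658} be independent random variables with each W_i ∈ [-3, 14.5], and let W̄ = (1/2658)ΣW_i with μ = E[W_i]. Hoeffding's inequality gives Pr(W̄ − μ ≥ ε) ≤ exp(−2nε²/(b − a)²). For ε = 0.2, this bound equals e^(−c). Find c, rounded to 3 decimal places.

0.694

c = 2nε²/(b − a)² = 2·2658·0.2² / 17.5² = 0.6943.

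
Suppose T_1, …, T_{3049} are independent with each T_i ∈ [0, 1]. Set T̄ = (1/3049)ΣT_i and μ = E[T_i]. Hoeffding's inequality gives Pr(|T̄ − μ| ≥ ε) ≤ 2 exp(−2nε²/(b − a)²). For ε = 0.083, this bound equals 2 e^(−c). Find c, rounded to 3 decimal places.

42.009

c = 2nε²/(b − a)² = 2·3049·0.083² / 1² = 42.0091.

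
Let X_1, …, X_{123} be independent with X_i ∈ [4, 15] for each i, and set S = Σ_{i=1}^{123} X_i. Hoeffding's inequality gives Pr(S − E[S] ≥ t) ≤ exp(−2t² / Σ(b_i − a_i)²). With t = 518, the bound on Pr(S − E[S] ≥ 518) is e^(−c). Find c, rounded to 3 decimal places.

Σ(b_i − a_i)² = 123·(11)² = 14883.
c = 2t²/14883 = 2·518²/14883 = 36.0578.

36.058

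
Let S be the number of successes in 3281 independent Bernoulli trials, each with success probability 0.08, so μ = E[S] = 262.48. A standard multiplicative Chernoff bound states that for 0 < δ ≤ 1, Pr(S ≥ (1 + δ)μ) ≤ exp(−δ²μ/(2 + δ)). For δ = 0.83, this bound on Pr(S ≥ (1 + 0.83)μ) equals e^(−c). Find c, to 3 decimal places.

c = δ²μ/(2 + δ) = 0.83²·262.48/(2 + 0.83) = 63.8949.

63.895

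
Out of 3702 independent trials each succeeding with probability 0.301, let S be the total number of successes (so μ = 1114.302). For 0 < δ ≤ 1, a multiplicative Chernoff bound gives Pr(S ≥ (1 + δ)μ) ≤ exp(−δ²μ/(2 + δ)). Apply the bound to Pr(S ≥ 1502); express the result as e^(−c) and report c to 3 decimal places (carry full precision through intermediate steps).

Write 1502 = (1 + δ)μ, so δ = 1502/1114.302 − 1 = 0.347929…
Then the exponent is δ²μ/(2 + δ) = (1502 − μ)² / (μ·(2 + δ)) = 57.451219.

57.451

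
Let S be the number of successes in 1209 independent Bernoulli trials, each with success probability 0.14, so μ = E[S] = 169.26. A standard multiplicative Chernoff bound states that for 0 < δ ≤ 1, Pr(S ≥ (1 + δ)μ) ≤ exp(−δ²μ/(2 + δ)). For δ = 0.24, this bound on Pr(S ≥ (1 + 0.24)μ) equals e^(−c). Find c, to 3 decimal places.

4.352

c = δ²μ/(2 + δ) = 0.24²·169.26/(2 + 0.24) = 4.3524.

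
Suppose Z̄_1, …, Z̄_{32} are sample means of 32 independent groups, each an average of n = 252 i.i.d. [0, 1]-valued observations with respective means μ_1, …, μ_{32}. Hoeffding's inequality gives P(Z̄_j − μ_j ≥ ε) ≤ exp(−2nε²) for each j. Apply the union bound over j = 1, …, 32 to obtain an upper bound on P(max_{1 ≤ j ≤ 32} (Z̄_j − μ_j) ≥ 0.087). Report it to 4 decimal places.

0.7054

Per-experiment Hoeffding bound: exp(−2·252·0.087²) = exp(−3.81478) = 0.022043.
Union bound over 32 events: 32·0.022043 = 0.70536.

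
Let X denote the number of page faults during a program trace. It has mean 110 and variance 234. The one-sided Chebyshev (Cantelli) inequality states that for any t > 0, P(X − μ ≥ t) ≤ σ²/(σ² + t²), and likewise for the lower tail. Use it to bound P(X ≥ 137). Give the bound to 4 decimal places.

Here σ² = 234 and t = 27, so σ² + t² = 963.
Cantelli's bound: 234/963 = 0.2430.

0.2430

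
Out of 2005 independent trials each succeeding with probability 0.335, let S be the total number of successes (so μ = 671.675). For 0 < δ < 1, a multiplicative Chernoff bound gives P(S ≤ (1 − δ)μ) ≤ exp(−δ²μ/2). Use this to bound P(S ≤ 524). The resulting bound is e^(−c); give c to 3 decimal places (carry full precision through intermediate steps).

Write 524 = (1 − δ)μ, so δ = 1 − 524/671.675 = 0.2198608…
Then the exponent is δ²μ/2 = (μ − 524)²/(2μ) = 16.233972.

16.234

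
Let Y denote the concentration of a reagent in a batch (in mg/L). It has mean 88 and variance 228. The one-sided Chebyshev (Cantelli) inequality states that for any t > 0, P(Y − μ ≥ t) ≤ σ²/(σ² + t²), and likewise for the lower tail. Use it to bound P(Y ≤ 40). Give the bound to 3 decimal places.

0.090

Here σ² = 228 and t = 48, so σ² + t² = 2532.
Cantelli's bound: 228/2532 = 0.0900.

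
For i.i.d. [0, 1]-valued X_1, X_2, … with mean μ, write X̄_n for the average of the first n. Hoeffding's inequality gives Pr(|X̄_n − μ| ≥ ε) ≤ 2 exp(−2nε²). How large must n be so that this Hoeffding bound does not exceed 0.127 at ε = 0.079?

221

Require 2·exp(−2nε²) ≤ 0.127, i.e. 2nε² ≥ ln(2/0.127) = 2.756715.
So n ≥ 2.756715 / (2·0.079²) = 220.855.
The smallest integer n is 221.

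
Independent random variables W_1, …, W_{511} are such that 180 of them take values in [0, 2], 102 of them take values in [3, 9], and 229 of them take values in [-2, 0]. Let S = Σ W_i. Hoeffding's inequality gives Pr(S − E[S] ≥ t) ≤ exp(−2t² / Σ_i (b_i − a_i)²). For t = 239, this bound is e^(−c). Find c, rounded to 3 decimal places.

21.523

Σ(b_i − a_i)² = 180·2² + 102·6² + 229·2² = 5308.
c = 2t² / 5308 = 2·239² / 5308 = 21.5226.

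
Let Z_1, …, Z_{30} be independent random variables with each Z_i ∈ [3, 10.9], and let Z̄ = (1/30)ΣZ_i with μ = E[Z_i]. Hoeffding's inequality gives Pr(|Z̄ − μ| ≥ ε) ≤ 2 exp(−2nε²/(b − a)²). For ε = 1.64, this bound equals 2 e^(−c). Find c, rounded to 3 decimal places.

2.586

c = 2nε²/(b − a)² = 2·30·1.64² / 7.9² = 2.5857.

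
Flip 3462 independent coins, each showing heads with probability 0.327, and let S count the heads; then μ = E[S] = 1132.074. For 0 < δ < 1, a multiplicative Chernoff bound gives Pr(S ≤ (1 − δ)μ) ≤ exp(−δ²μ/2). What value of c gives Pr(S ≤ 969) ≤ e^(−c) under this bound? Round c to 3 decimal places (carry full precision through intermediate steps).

11.745

Write 969 = (1 − δ)μ, so δ = 1 − 969/1132.074 = 0.1440489…
Then the exponent is δ²μ/2 = (μ − 969)²/(2μ) = 11.745314.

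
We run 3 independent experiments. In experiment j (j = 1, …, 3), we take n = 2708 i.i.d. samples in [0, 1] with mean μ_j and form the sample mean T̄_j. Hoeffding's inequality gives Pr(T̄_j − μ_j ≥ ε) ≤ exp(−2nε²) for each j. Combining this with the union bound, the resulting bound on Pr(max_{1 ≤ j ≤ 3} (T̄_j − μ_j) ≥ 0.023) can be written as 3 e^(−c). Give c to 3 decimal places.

Union bound over the 3 events: Pr(max_{1 ≤ j ≤ 3} (T̄_j − μ_j) ≥ 0.023) ≤ 3·exp(−2nε²) = 3 exp(−2·2708·0.023²).
So c = 2·2708·0.023² = 2.8651.

2.865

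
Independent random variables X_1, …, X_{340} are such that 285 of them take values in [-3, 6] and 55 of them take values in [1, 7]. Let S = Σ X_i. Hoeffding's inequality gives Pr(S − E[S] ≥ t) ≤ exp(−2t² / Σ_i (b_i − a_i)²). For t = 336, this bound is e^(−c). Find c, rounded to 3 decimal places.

9.008

Σ(b_i − a_i)² = 285·9² + 55·6² = 25065.
c = 2t² / 25065 = 2·336² / 25065 = 9.0083.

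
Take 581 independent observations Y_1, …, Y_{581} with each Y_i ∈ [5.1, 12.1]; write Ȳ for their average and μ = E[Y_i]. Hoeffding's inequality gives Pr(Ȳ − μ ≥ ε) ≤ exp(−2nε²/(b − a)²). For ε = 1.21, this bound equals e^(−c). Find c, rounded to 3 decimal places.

c = 2nε²/(b − a)² = 2·581·1.21² / 7² = 34.7201.

34.720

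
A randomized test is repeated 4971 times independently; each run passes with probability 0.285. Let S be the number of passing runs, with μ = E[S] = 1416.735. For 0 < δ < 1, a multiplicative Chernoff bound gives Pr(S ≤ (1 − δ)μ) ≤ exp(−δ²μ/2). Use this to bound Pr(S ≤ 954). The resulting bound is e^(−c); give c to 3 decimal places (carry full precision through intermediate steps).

Write 954 = (1 − δ)μ, so δ = 1 − 954/1416.735 = 0.3266207…
Then the exponent is δ²μ/2 = (μ − 954)²/(2μ) = 75.569418.

75.569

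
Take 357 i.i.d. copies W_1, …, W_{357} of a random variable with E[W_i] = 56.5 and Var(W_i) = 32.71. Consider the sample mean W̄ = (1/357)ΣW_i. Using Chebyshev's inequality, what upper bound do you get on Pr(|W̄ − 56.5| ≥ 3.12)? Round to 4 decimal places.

0.0094

Var(W̄) = Var(W_i)/n = 32.71/357 = 0.091625.
Chebyshev: Pr(|W̄ − 56.5| ≥ 3.12) ≤ Var(W̄)/(3.12)² = 32.71/(357·3.12²) = 0.0094.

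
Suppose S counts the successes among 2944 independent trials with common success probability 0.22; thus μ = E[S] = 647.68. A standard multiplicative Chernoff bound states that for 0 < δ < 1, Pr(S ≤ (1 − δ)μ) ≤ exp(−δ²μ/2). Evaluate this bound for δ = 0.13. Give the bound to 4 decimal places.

0.0042

Exponent = δ²μ/2 = 0.13²·647.68/2 = 5.4729.
Bound = exp(−5.4729) = 0.00420.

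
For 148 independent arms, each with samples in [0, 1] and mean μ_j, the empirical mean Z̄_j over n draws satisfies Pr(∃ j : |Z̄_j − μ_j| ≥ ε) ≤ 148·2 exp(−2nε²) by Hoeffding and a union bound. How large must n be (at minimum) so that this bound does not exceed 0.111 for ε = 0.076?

683

Need 2·148·exp(−2nε²) ≤ 0.111, i.e. exp(−2nε²) ≤ 0.111/296.
So 2nε² ≥ ln(296/0.111) = 7.888585.
Hence n ≥ 7.888585/(2·0.076²) = 682.876.
The smallest integer n is 683.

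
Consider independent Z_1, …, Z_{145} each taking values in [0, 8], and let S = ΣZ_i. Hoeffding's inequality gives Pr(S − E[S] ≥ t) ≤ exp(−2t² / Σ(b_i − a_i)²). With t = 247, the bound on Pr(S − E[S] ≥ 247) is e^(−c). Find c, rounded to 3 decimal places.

13.148

Σ(b_i − a_i)² = 145·(8)² = 9280.
c = 2t²/9280 = 2·247²/9280 = 13.1485.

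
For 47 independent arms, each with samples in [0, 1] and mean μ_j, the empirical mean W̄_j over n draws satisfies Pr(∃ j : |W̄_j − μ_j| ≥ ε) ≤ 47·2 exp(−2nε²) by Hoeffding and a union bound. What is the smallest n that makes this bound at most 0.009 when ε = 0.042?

Need 2·47·exp(−2nε²) ≤ 0.009, i.e. exp(−2nε²) ≤ 0.009/94.
So 2nε² ≥ ln(94/0.009) = 9.253825.
Hence n ≥ 9.253825/(2·0.042²) = 2622.966.
The smallest integer n is 2623.

2623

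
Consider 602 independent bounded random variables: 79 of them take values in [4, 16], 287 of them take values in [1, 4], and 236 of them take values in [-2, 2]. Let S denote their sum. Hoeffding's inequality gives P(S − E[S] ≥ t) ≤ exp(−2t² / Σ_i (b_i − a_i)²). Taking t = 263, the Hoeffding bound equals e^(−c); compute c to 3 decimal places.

7.800

Σ(b_i − a_i)² = 79·12² + 287·3² + 236·4² = 17735.
c = 2t² / 17735 = 2·263² / 17735 = 7.8003.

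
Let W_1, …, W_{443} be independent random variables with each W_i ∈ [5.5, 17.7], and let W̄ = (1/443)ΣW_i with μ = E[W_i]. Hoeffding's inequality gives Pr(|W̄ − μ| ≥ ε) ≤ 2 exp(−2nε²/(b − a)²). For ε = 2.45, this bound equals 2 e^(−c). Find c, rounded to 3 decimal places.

35.731

c = 2nε²/(b − a)² = 2·443·2.45² / 12.2² = 35.7311.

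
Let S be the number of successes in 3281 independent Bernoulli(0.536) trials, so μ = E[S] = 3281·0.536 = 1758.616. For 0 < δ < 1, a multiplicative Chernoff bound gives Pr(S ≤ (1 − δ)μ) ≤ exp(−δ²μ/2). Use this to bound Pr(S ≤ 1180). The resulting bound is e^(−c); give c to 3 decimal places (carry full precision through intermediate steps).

95.187

Write 1180 = (1 − δ)μ, so δ = 1 − 1180/1758.616 = 0.3290178…
Then the exponent is δ²μ/2 = (μ − 1180)²/(2μ) = 95.187487.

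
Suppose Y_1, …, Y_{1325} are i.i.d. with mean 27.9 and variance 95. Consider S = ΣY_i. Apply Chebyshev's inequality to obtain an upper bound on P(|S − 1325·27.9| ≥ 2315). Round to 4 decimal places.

0.0235

Var(S) = n·Var(Y_i) = 1325·95 = 125875.
Chebyshev: P(|S − 1325·27.9| ≥ 2315) ≤ Var(S)/2315² = 125875/5359225 = 0.0235.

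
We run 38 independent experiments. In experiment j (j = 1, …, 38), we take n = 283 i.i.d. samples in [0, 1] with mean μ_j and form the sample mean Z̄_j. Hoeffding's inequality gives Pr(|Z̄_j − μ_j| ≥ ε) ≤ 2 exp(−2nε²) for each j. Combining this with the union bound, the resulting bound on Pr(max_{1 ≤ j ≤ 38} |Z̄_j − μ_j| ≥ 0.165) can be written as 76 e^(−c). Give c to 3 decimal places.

15.409

Union bound over the 38 events: Pr(max_{1 ≤ j ≤ 38} |Z̄_j − μ_j| ≥ 0.165) ≤ 38·2·exp(−2nε²) = 76 exp(−2·283·0.165²).
So c = 2·283·0.165² = 15.4093.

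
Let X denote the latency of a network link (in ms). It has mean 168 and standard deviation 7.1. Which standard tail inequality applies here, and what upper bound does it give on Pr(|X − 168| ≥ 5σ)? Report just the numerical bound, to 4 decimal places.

Mean and variance are known, so Chebyshev's inequality applies.
Chebyshev: Pr(|X − μ| ≥ t) ≤ Var(X)/t².
Var(X) = σ² = 7.1² = 50.41.
t = 5·7.1 = 35.5.
Bound = 50.41 / 1260.25 = 0.0400.

0.0400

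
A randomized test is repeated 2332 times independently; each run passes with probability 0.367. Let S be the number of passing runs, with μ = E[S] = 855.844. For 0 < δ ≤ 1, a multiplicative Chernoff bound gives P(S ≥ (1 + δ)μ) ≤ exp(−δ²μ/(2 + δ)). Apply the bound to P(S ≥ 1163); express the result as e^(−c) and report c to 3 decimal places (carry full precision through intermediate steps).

46.732

Write 1163 = (1 + δ)μ, so δ = 1163/855.844 − 1 = 0.3588925…
Then the exponent is δ²μ/(2 + δ) = (1163 − μ)² / (μ·(2 + δ)) = 46.732094.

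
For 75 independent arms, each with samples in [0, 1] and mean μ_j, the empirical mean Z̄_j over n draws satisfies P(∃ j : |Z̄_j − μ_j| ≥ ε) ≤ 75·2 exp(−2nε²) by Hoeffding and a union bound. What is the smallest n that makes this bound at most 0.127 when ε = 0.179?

111

Need 2·75·exp(−2nε²) ≤ 0.127, i.e. exp(−2nε²) ≤ 0.127/150.
So 2nε² ≥ ln(150/0.127) = 7.074203.
Hence n ≥ 7.074203/(2·0.179²) = 110.393.
The smallest integer n is 111.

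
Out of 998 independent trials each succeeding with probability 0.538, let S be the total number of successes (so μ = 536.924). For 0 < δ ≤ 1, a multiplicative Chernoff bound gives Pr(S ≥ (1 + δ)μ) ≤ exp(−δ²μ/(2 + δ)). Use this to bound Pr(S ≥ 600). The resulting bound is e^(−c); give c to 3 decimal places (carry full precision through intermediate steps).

Write 600 = (1 + δ)μ, so δ = 600/536.924 − 1 = 0.1174766…
Then the exponent is δ²μ/(2 + δ) = (600 − μ)² / (μ·(2 + δ)) = 3.499426.

3.499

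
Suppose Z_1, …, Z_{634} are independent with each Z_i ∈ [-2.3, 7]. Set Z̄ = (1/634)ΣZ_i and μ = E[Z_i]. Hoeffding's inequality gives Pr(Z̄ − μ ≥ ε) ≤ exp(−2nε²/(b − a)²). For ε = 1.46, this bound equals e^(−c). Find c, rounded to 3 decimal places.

c = 2nε²/(b − a)² = 2·634·1.46² / 9.3² = 31.2507.

31.251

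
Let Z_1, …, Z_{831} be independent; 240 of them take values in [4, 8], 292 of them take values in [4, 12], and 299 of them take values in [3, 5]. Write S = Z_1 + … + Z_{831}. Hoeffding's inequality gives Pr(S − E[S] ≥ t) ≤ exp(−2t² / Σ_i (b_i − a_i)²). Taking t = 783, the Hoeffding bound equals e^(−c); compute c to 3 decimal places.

51.685

Σ(b_i − a_i)² = 240·4² + 292·8² + 299·2² = 23724.
c = 2t² / 23724 = 2·783² / 23724 = 51.6851.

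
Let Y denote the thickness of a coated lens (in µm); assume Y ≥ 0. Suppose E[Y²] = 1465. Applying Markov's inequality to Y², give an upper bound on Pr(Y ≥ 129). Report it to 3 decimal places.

0.088

Since Y ≥ 0, the event {Y ≥ 129} is the same as {Y² ≥ 16641}.
Markov's inequality applied to Y² gives Pr(Y² ≥ 16641) ≤ E[Y²]/16641 = 1465/16641 = 0.0880.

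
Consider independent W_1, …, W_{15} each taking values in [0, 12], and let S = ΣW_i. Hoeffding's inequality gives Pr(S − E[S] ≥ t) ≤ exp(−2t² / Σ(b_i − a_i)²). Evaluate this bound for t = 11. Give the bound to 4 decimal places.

0.8940

Σ(b_i − a_i)² = 15·(12)² = 2160.
Exponent = 2·11²/2160 = 0.1120.
Bound = exp(−0.1120) = 0.89401.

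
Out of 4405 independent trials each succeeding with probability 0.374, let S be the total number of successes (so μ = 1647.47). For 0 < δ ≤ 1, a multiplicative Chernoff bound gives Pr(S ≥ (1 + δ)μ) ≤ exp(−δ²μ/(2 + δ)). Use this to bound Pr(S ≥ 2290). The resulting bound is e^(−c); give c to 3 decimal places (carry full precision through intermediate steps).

Write 2290 = (1 + δ)μ, so δ = 2290/1647.47 − 1 = 0.3900101…
Then the exponent is δ²μ/(2 + δ) = (2290 − μ)² / (μ·(2 + δ)) = 104.850272.

104.850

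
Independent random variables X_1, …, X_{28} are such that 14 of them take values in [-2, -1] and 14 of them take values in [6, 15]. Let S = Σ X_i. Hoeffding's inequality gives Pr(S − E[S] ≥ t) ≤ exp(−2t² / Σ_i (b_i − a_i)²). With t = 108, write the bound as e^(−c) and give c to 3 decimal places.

20.321

Σ(b_i − a_i)² = 14·1² + 14·9² = 1148.
c = 2t² / 1148 = 2·108² / 1148 = 20.3206.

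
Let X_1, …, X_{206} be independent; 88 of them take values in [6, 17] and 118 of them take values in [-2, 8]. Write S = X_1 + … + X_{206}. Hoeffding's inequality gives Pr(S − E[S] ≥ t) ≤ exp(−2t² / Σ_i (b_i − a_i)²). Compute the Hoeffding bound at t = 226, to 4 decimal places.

0.0106

Σ(b_i − a_i)² = 88·11² + 118·10² = 22448.
Exponent = 2·226² / 22448 = 4.55061.
Bound = exp(−4.55061) = 0.01056.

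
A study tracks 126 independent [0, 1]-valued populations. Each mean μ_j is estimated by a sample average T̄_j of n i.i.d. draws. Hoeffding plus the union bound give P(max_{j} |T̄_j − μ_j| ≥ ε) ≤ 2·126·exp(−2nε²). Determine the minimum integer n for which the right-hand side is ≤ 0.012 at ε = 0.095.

Need 2·126·exp(−2nε²) ≤ 0.012, i.e. exp(−2nε²) ≤ 0.012/252.
So 2nε² ≥ ln(252/0.012) = 9.952278.
Hence n ≥ 9.952278/(2·0.095²) = 551.373.
The smallest integer n is 552.

552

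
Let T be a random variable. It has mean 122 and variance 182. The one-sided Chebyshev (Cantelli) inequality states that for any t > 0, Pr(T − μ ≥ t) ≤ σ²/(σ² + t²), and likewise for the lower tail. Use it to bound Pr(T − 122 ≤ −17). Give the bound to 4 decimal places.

Here σ² = 182 and t = 17, so σ² + t² = 471.
Cantelli's bound: 182/471 = 0.3864.

0.3864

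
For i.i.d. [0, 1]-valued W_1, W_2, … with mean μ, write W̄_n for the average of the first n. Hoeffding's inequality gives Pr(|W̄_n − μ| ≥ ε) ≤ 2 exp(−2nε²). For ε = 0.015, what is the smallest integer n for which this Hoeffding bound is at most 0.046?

Require 2·exp(−2nε²) ≤ 0.046, i.e. 2nε² ≥ ln(2/0.046) = 3.772261.
So n ≥ 3.772261 / (2·0.015²) = 8382.802.
The smallest integer n is 8383.

8383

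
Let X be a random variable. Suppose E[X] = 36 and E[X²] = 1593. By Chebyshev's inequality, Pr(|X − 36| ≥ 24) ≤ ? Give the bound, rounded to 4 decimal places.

0.5156

Var(X) = E[X²] − (E[X])² = 1593 − 1296 = 297.
Chebyshev's inequality: Pr(|X − μ| ≥ t) ≤ Var(X)/t² = 297/576 = 0.5156.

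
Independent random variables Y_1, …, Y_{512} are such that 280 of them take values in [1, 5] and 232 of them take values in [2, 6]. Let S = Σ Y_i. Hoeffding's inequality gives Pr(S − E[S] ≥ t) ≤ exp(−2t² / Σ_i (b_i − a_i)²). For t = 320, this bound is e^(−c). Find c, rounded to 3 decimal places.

Σ(b_i − a_i)² = 280·4² + 232·4² = 8192.
c = 2t² / 8192 = 2·320² / 8192 = 25.0000.

25.000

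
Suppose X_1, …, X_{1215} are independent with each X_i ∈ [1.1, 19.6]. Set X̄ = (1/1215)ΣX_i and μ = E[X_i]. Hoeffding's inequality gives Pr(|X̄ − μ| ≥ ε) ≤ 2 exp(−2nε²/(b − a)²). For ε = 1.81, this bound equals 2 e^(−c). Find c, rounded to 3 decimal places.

c = 2nε²/(b − a)² = 2·1215·1.81² / 18.5² = 23.2605.

23.261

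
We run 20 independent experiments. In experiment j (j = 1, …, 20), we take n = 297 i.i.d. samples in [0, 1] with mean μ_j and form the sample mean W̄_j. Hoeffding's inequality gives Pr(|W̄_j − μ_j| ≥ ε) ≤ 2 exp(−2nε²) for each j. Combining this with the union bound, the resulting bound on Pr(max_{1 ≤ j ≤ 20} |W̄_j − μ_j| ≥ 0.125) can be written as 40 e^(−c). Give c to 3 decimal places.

Union bound over the 20 events: Pr(max_{1 ≤ j ≤ 20} |W̄_j − μ_j| ≥ 0.125) ≤ 20·2·exp(−2nε²) = 40 exp(−2·297·0.125²).
So c = 2·297·0.125² = 9.2812.

9.281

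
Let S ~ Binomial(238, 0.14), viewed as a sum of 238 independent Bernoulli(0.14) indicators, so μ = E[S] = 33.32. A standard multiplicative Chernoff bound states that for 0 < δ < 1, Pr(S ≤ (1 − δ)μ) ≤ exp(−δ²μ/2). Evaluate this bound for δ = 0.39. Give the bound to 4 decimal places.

0.0793

Exponent = δ²μ/2 = 0.39²·33.32/2 = 2.5340.
Bound = exp(−2.5340) = 0.07934.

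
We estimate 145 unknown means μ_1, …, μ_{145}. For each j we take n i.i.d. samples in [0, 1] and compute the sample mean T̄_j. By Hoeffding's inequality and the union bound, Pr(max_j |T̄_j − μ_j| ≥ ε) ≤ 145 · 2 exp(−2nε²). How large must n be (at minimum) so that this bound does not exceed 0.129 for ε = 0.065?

914

Need 2·145·exp(−2nε²) ≤ 0.129, i.e. exp(−2nε²) ≤ 0.129/290.
So 2nε² ≥ ln(290/0.129) = 7.717824.
Hence n ≥ 7.717824/(2·0.065²) = 913.352.
The smallest integer n is 914.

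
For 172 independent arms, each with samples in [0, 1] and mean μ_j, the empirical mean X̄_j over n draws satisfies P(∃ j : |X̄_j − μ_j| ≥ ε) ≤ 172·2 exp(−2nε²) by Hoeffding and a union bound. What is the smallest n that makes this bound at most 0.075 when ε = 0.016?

Need 2·172·exp(−2nε²) ≤ 0.075, i.e. exp(−2nε²) ≤ 0.075/344.
So 2nε² ≥ ln(344/0.075) = 8.430909.
Hence n ≥ 8.430909/(2·0.016²) = 16466.619.
The smallest integer n is 16467.

16467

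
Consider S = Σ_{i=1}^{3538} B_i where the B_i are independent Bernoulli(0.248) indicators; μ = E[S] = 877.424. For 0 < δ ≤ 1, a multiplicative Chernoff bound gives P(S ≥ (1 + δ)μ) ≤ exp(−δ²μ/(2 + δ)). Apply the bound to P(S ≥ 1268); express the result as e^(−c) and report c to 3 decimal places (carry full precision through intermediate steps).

Write 1268 = (1 + δ)μ, so δ = 1268/877.424 − 1 = 0.4451394…
Then the exponent is δ²μ/(2 + δ) = (1268 − μ)² / (μ·(2 + δ)) = 71.104645.

71.105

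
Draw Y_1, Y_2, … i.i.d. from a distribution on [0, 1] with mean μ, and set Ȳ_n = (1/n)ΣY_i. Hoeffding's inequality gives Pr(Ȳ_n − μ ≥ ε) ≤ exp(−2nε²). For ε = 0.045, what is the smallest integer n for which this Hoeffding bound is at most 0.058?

704

Require exp(−2nε²) ≤ 0.058, i.e. 2nε² ≥ ln(1/0.058) = 2.847312.
So n ≥ 2.847312 / (2·0.045²) = 703.040.
The smallest integer n is 704.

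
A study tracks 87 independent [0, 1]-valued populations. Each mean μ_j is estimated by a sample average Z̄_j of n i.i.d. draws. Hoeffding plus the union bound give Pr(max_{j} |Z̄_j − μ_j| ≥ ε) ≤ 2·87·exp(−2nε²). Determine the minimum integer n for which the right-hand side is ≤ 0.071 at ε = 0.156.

161

Need 2·87·exp(−2nε²) ≤ 0.071, i.e. exp(−2nε²) ≤ 0.071/174.
So 2nε² ≥ ln(174/0.071) = 7.804131.
Hence n ≥ 7.804131/(2·0.156²) = 160.341.
The smallest integer n is 161.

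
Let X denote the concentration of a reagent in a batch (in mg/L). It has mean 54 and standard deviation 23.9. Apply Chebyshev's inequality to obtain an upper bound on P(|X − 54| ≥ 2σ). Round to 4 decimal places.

Chebyshev: P(|X − μ| ≥ t) ≤ Var(X)/t².
Var(X) = σ² = 23.9² = 571.21.
t = 2·23.9 = 47.8.
Bound = 571.21 / 2284.84 = 0.2500.

0.2500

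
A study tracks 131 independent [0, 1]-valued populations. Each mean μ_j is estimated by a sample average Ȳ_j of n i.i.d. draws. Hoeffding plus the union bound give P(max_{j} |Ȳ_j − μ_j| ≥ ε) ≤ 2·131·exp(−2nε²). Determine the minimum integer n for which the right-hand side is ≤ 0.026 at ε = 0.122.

310

Need 2·131·exp(−2nε²) ≤ 0.026, i.e. exp(−2nε²) ≤ 0.026/262.
So 2nε² ≥ ln(262/0.026) = 9.218003.
Hence n ≥ 9.218003/(2·0.122²) = 309.661.
The smallest integer n is 310.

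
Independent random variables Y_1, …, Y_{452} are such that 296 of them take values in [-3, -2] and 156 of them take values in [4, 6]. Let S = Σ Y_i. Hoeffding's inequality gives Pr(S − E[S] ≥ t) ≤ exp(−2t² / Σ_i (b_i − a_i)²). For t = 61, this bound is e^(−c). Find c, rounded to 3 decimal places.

8.089

Σ(b_i − a_i)² = 296·1² + 156·2² = 920.
c = 2t² / 920 = 2·61² / 920 = 8.0891.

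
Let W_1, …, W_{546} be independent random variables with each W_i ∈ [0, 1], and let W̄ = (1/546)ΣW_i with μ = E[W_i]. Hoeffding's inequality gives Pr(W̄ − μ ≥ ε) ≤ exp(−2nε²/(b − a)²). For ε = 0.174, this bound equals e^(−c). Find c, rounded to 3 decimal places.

c = 2nε²/(b − a)² = 2·546·0.174² / 1² = 33.0614.

33.061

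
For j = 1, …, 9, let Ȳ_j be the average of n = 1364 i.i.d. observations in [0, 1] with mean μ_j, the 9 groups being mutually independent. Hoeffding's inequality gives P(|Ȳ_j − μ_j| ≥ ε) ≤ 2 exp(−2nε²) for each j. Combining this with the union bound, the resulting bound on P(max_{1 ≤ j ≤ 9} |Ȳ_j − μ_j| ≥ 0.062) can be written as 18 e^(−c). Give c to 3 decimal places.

Union bound over the 9 events: P(max_{1 ≤ j ≤ 9} |Ȳ_j − μ_j| ≥ 0.062) ≤ 9·2·exp(−2nε²) = 18 exp(−2·1364·0.062²).
So c = 2·1364·0.062² = 10.4864.

10.486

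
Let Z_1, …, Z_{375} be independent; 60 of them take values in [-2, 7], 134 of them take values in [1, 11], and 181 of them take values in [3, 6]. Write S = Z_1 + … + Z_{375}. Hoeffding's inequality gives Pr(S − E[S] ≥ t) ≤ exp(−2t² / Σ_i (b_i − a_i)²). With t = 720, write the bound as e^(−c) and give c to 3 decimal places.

Σ(b_i − a_i)² = 60·9² + 134·10² + 181·3² = 19889.
c = 2t² / 19889 = 2·720² / 19889 = 52.1293.

52.129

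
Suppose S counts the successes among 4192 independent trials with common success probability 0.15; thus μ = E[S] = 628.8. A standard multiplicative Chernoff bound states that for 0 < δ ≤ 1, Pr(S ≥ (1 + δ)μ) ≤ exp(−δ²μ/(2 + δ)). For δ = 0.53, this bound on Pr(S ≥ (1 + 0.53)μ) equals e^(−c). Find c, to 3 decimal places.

c = δ²μ/(2 + δ) = 0.53²·628.8/(2 + 0.53) = 69.8142.

69.814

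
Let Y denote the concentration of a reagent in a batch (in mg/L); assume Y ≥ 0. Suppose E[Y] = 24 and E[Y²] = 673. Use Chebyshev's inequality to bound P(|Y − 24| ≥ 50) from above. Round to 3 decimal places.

0.039

Var(Y) = E[Y²] − (E[Y])² = 673 − 576 = 97.
Chebyshev's inequality: P(|Y − μ| ≥ t) ≤ Var(Y)/t² = 97/2500 = 0.0388.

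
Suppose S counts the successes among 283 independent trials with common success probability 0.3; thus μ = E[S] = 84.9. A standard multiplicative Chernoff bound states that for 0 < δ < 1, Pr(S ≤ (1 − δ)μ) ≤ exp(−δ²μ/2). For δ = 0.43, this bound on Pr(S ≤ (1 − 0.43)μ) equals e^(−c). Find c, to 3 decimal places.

7.849

c = δ²μ/2 = 0.43²·84.9/2 = 7.8490.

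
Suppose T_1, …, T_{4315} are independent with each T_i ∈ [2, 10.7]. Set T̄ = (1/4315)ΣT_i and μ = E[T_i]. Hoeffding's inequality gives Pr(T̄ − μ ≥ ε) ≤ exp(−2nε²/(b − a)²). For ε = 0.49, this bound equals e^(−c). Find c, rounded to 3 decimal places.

c = 2nε²/(b − a)² = 2·4315·0.49² / 8.7² = 27.3757.

27.376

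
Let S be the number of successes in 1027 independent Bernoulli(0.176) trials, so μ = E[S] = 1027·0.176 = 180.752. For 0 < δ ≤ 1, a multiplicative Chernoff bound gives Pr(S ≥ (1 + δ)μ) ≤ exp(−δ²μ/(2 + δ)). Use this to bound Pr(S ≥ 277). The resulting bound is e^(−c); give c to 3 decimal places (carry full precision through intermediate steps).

20.237

Write 277 = (1 + δ)μ, so δ = 277/180.752 − 1 = 0.5324865…
Then the exponent is δ²μ/(2 + δ) = (277 − μ)² / (μ·(2 + δ)) = 20.237328.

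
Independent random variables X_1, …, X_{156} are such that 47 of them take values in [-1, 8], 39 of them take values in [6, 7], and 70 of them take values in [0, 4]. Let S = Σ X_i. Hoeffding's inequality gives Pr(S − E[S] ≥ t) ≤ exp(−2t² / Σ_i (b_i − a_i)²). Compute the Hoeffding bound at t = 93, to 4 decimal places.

Σ(b_i − a_i)² = 47·9² + 39·1² + 70·4² = 4966.
Exponent = 2·93² / 4966 = 3.48329.
Bound = exp(−3.48329) = 0.03071.

0.0307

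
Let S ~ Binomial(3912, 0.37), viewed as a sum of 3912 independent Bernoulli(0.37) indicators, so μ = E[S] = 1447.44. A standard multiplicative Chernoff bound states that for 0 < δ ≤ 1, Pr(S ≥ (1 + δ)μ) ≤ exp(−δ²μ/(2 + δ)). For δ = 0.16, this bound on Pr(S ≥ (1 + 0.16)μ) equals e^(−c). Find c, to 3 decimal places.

17.155

c = δ²μ/(2 + δ) = 0.16²·1447.44/(2 + 0.16) = 17.1548.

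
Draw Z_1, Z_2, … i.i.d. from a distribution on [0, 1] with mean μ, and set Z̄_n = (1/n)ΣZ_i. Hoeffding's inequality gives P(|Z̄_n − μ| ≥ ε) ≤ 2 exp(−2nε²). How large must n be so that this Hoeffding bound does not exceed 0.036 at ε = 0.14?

103

Require 2·exp(−2nε²) ≤ 0.036, i.e. 2nε² ≥ ln(2/0.036) = 4.017384.
So n ≥ 4.017384 / (2·0.14²) = 102.484.
The smallest integer n is 103.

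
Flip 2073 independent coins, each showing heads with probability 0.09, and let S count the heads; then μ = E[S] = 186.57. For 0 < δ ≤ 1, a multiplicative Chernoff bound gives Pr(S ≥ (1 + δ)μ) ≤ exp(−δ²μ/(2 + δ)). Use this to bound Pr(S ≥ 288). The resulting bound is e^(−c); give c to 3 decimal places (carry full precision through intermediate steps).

21.679

Write 288 = (1 + δ)μ, so δ = 288/186.57 − 1 = 0.5436565…
Then the exponent is δ²μ/(2 + δ) = (288 − μ)² / (μ·(2 + δ)) = 21.678667.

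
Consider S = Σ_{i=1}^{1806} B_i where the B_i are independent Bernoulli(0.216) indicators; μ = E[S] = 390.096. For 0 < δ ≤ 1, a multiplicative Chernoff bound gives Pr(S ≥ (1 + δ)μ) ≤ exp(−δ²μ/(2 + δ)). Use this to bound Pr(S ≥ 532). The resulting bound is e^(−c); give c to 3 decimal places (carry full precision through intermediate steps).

Write 532 = (1 + δ)μ, so δ = 532/390.096 − 1 = 0.3637669…
Then the exponent is δ²μ/(2 + δ) = (532 − μ)² / (μ·(2 + δ)) = 21.838014.

21.838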